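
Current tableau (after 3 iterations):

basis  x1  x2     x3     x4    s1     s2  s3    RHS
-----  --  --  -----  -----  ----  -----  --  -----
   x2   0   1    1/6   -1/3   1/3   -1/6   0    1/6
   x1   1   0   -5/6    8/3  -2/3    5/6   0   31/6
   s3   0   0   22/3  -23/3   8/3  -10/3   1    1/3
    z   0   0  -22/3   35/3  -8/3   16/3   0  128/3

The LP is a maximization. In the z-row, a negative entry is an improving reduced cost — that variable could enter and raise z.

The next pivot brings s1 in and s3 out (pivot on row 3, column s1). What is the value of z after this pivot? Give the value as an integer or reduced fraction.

Minimum ratio for s1: (1/3)/(8/3) = 1/8.
z changes by −(z-row coeff of s1)·ratio = −(-8/3)·(1/8) = 1/3.
New z = 128/3 + (1/3) = 43.

43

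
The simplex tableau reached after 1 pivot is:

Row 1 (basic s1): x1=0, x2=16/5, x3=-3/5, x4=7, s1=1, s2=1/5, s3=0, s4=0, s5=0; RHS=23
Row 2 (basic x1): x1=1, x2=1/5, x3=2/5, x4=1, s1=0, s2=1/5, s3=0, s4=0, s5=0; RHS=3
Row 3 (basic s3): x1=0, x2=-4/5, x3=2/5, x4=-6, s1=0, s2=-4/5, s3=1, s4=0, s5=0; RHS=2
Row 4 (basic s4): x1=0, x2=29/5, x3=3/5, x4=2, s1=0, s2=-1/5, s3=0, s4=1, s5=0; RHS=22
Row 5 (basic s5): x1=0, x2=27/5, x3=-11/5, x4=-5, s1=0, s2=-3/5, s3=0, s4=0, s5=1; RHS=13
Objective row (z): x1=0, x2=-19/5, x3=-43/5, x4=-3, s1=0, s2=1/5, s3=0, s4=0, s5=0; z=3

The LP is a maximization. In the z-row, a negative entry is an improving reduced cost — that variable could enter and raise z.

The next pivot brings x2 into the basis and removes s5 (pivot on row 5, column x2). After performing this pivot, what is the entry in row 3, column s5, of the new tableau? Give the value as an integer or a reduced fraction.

Pivot element is row 5, column x2: 27/5.
Normalize row 5: new (row 5, s5) = 1/(27/5) = 5/27.
row 3 ← row 3 − (-4/5)·(new row 5): 0 − (-4/5)·(5/27) = 4/27.

4/27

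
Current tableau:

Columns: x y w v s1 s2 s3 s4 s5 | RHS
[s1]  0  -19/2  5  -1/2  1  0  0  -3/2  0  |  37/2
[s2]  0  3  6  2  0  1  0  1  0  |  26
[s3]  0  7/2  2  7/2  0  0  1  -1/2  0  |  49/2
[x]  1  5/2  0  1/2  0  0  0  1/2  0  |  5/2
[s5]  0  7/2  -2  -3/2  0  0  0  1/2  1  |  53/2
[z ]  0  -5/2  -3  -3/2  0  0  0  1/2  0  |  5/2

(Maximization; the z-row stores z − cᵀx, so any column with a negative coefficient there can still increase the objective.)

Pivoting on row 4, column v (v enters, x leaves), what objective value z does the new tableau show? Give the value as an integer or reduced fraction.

Minimum ratio for v: (5/2)/(1/2) = 5.
z changes by −(z-row coeff of v)·ratio = −(-3/2)·5 = 15/2.
New z = 5/2 + (15/2) = 10.

10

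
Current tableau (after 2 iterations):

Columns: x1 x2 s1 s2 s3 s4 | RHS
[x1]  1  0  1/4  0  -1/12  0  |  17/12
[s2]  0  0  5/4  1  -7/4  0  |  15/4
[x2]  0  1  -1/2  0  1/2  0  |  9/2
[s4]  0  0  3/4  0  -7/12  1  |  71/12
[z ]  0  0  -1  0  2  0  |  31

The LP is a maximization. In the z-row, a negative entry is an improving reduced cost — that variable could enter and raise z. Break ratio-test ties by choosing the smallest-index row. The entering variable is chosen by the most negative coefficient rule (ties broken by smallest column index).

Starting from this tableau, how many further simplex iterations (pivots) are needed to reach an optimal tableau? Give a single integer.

1

pivot: s1 in, s2 out → z = 34
No improving column remains; optimal.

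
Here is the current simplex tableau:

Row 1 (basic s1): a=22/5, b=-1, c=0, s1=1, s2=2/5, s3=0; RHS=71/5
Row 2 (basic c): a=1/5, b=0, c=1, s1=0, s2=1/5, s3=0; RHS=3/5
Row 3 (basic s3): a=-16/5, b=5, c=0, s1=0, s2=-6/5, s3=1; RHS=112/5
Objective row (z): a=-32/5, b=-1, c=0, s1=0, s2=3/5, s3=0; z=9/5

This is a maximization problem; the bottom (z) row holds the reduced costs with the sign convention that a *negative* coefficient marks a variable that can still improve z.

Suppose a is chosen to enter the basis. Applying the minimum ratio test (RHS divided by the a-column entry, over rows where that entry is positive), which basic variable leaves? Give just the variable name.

c

Ratios: row 1 (s1): (71/5)/(22/5) = 71/22; row 2 (c): (3/5)/(1/5) = 3; row 3 (s3): entry -16/5 ≤ 0, skip.
Minimum ratio 3 is in the c row, so c leaves.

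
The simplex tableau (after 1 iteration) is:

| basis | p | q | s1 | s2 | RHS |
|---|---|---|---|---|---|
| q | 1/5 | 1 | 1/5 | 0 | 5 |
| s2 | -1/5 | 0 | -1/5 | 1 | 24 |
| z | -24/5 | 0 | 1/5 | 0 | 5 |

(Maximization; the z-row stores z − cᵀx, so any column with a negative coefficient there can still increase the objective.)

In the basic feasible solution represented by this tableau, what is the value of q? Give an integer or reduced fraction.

q is basic (row 1); its value is the RHS of that row: 5.

5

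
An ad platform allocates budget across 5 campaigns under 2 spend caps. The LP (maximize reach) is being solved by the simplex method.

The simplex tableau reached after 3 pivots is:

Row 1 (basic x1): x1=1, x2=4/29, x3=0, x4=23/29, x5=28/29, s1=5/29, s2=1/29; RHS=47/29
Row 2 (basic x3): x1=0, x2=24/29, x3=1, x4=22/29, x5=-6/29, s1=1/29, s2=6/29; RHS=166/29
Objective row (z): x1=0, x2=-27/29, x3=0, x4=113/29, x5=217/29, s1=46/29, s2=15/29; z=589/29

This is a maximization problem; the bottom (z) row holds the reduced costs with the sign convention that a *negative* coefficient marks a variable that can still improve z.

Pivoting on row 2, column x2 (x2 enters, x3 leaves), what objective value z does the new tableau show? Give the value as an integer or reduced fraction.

107/4

Minimum ratio for x2: (166/29)/(24/29) = 83/12.
z changes by −(z-row coeff of x2)·ratio = −(-27/29)·(83/12) = 747/116.
New z = 589/29 + (747/116) = 107/4.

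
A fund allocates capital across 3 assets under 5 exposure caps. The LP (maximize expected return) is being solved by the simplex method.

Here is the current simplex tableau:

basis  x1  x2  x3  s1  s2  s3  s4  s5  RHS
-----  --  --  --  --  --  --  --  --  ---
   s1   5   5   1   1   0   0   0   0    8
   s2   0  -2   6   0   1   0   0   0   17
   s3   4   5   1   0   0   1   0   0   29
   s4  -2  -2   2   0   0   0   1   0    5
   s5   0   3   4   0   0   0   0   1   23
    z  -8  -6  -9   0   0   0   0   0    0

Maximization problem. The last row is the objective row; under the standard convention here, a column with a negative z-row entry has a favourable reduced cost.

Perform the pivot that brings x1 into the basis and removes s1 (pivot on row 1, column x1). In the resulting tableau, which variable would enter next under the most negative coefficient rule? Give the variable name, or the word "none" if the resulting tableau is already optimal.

x3

Pivot element 5. New z-row = old z-row − (-8)·(row 1/5).
Updated z-row coefficients: x1: 0, x2: 2, x3: -37/5, s1: 8/5, s2: 0, s3: 0, s4: 0, s5: 0.
The most negative is -37/5 in column x3, so x3 would enter next.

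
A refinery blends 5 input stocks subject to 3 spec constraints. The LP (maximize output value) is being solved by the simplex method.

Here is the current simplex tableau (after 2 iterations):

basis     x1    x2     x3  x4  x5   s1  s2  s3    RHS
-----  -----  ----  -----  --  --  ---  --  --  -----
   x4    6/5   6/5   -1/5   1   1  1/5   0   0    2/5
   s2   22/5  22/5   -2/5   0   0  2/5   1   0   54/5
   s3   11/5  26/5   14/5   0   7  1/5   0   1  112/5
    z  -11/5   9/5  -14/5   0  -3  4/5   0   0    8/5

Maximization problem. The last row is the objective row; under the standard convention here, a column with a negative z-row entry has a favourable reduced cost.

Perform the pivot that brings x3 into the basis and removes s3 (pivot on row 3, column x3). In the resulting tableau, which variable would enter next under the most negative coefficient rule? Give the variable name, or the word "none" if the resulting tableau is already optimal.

Pivot element 14/5. New z-row = old z-row − (-14/5)·(row 3/(14/5)).
Updated z-row coefficients: x1: 0, x2: 7, x3: 0, x4: 0, x5: 4, s1: 1, s2: 0, s3: 1.
No coefficient is strictly negative; the tableau after this pivot is optimal.

none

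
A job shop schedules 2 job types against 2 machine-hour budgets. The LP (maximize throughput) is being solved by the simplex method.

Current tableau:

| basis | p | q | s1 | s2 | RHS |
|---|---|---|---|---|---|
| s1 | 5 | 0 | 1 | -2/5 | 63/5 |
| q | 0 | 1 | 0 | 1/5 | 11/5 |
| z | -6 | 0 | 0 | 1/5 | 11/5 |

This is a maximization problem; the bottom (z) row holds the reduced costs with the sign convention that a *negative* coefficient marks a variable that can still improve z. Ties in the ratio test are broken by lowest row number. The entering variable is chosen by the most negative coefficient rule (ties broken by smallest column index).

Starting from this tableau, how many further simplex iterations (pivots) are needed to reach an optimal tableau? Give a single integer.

pivot: p in, s1 out → z = 433/25
pivot: s2 in, q out → z = 102/5
No improving column remains; optimal.

2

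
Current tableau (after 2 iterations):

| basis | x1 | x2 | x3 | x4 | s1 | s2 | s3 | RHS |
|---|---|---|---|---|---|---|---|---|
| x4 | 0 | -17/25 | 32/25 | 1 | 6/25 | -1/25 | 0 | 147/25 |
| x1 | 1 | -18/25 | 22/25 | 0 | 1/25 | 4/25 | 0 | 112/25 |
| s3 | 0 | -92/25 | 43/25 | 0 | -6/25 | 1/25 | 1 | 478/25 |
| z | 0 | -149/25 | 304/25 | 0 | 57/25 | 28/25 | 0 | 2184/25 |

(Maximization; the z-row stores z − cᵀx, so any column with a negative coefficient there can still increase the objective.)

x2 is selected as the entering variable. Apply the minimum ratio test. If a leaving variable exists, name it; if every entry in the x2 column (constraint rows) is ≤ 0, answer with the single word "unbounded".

x2-column entries: row 1: -17/25, row 2: -18/25, row 3: -92/25. All ≤ 0, so x2 can increase without bound; the LP is unbounded in this direction.

unbounded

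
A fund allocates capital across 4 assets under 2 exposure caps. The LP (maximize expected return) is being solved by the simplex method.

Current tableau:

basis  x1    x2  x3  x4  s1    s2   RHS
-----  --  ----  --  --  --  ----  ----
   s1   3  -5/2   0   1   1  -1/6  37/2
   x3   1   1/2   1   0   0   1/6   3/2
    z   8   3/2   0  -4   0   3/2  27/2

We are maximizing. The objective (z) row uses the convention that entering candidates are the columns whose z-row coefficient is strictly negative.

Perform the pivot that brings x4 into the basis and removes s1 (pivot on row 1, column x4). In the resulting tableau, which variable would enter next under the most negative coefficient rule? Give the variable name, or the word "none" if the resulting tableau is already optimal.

x2

Pivot element 1. New z-row = old z-row − (-4)·(row 1/1).
Updated z-row coefficients: x1: 20, x2: -17/2, x3: 0, x4: 0, s1: 4, s2: 5/6.
The most negative is -17/2 in column x2, so x2 would enter next.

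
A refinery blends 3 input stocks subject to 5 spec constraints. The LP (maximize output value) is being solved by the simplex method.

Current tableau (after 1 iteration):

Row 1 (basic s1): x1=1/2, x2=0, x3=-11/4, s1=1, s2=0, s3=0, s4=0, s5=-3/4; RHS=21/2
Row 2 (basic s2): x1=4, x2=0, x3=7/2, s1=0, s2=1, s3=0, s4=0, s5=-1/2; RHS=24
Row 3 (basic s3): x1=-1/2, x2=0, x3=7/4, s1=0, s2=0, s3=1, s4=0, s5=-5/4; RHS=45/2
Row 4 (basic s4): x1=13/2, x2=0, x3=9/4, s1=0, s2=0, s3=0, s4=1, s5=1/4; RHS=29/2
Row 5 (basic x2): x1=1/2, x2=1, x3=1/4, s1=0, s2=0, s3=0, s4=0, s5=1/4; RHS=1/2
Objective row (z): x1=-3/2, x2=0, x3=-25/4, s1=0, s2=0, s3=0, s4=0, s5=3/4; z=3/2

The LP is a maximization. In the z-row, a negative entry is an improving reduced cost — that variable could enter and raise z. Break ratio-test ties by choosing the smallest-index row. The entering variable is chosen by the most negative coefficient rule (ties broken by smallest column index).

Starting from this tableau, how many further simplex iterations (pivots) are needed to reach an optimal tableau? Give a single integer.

pivot: x3 in, x2 out → z = 14
No improving column remains; optimal.

1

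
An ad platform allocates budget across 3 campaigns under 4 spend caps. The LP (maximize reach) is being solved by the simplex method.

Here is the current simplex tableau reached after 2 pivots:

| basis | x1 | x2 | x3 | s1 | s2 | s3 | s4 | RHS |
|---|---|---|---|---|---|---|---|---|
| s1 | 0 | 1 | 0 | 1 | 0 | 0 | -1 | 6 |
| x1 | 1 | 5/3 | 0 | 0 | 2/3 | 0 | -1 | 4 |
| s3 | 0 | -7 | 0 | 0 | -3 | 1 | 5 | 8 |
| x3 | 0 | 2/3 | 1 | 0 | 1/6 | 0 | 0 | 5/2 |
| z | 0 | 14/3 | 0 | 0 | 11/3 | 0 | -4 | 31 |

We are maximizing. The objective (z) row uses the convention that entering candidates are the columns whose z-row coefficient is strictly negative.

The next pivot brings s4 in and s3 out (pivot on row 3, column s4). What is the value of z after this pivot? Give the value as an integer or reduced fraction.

Minimum ratio for s4: 8/5 = 8/5.
z changes by −(z-row coeff of s4)·ratio = −(-4)·(8/5) = 32/5.
New z = 31 + (32/5) = 187/5.

187/5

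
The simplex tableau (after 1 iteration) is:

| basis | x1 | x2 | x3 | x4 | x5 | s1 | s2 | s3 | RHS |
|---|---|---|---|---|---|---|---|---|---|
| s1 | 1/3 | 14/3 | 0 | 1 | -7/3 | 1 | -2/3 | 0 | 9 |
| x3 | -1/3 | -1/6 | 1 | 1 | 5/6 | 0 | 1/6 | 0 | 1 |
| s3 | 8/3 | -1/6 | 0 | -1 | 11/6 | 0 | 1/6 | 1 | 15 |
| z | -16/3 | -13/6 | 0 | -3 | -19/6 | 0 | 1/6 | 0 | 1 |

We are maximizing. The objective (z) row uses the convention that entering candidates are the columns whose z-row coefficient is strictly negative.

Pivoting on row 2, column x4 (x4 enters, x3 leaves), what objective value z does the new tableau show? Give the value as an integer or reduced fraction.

Minimum ratio for x4: 1/1 = 1.
z changes by −(z-row coeff of x4)·ratio = −(-3)·1 = 3.
New z = 1 + 3 = 4.

4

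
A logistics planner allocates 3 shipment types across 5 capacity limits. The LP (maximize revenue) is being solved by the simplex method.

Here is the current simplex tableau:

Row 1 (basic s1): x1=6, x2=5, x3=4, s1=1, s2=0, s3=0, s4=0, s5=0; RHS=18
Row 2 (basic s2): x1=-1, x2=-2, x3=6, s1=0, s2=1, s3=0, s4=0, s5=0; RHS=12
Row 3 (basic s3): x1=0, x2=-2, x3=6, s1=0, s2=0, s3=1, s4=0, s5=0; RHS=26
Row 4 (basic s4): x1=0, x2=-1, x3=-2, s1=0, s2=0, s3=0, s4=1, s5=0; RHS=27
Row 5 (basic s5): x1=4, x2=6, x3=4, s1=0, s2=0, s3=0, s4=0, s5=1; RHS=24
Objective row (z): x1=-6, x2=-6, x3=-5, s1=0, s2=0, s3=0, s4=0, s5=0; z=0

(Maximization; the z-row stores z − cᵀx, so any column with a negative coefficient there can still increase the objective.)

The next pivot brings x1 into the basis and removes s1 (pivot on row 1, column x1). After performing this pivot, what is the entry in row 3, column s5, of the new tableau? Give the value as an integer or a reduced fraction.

0

Pivot element is row 1, column x1: 6.
Normalize row 1: new (row 1, s5) = 0/6 = 0.
row 3 ← row 3 − 0·(new row 1): 0 − 0·0 = 0.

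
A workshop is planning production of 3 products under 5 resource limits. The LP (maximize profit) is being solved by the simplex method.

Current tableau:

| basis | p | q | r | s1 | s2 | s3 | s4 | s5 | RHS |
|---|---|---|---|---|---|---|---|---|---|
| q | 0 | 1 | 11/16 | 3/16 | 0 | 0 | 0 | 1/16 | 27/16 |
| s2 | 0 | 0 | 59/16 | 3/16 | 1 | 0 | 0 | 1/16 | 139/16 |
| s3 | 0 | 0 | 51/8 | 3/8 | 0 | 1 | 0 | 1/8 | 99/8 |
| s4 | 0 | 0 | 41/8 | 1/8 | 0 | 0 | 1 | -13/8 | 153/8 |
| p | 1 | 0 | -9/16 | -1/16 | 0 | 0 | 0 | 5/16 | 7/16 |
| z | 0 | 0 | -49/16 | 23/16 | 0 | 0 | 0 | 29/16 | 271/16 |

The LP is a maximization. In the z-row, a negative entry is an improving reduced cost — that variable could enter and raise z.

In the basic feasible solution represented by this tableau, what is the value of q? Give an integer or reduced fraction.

27/16

q is basic (row 1); its value is the RHS of that row: 27/16.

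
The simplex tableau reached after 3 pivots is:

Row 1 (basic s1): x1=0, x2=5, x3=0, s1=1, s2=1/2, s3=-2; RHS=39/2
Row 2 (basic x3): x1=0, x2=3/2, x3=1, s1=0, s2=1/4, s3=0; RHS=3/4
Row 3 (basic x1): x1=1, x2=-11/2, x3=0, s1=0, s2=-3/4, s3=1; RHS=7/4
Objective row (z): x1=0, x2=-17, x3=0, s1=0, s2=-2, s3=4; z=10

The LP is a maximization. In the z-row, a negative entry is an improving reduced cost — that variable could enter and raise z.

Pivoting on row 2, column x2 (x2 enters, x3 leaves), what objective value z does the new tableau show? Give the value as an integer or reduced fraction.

37/2

Minimum ratio for x2: (3/4)/(3/2) = 1/2.
z changes by −(z-row coeff of x2)·ratio = −(-17)·(1/2) = 17/2.
New z = 10 + (17/2) = 37/2.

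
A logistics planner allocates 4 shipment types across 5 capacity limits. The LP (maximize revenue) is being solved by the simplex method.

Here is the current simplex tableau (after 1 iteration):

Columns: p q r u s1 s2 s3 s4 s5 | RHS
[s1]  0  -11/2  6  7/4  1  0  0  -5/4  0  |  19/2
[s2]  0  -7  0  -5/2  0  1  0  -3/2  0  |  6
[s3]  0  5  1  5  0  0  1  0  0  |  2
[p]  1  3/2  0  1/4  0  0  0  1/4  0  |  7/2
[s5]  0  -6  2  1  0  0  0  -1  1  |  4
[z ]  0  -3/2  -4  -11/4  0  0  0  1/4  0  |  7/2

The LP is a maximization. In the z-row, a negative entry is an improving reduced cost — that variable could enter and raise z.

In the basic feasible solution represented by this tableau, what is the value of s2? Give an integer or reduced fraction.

s2 is basic (row 2); its value is the RHS of that row: 6.

6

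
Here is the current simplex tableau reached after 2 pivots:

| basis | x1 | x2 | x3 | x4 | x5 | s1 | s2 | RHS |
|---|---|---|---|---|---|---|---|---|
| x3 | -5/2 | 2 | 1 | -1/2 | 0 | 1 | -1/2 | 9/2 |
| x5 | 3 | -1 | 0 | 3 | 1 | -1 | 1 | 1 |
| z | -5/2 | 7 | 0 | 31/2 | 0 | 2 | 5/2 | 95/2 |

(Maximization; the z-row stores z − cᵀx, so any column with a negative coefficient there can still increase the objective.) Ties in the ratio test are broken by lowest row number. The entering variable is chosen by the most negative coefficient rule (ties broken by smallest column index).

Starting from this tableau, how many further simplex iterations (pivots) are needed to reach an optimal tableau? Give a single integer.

pivot: x1 in, x5 out → z = 145/3
No improving column remains; optimal.

1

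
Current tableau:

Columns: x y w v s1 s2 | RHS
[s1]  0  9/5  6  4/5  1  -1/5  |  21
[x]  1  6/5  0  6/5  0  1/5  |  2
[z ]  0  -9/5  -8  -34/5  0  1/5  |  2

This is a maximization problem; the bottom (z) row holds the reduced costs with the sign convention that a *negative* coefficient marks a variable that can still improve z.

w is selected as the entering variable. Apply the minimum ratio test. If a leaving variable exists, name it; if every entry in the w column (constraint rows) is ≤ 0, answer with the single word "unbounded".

Ratios: row 1 (s1): 21/6 = 7/2; row 2 (x): entry 0 ≤ 0, skip.
Minimum ratio is in the s1 row, so s1 leaves.

s1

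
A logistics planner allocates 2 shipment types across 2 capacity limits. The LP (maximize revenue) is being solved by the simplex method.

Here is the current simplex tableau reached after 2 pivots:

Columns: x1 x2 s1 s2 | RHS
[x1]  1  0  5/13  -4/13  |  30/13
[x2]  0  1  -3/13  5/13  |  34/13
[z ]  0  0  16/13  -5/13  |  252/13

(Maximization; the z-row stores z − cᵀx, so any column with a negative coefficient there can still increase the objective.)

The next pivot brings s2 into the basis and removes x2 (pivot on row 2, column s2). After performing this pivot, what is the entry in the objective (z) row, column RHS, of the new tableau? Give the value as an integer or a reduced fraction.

22

Pivot element is row 2, column s2: 5/13.
Normalize row 2: new (row 2, RHS) = (34/13)/(5/13) = 34/5.
z-row ← z-row − (-5/13)·(new row 2): 252/13 − (-5/13)·(34/5) = 22.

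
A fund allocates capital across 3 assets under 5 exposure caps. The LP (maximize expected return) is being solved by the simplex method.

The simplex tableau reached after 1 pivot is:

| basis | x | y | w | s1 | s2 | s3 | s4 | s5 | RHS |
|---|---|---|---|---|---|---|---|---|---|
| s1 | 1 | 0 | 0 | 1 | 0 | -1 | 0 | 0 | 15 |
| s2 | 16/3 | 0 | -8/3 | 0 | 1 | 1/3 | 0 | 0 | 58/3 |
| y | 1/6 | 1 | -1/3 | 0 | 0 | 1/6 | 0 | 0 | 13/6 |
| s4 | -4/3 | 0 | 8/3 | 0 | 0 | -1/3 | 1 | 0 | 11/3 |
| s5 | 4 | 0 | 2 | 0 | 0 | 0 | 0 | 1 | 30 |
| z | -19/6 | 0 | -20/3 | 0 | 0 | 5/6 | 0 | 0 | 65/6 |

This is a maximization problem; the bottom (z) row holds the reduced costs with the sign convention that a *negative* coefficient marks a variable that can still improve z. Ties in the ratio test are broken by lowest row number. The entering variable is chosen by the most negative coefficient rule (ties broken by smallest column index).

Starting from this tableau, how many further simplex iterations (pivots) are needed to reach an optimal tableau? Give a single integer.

pivot: w in, s4 out → z = 20
pivot: x in, s5 out → z = 2217/40
No improving column remains; optimal.

2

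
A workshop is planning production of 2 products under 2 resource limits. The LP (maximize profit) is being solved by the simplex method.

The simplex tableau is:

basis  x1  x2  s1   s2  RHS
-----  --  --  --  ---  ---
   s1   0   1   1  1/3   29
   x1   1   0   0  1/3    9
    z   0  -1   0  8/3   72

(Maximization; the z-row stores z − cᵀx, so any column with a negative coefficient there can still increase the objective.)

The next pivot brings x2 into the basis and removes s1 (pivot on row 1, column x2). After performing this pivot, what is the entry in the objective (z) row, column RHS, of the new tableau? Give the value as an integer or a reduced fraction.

101

Pivot element is row 1, column x2: 1.
Normalize row 1: new (row 1, RHS) = 29/1 = 29.
z-row ← z-row − (-1)·(new row 1): 72 − (-1)·29 = 101.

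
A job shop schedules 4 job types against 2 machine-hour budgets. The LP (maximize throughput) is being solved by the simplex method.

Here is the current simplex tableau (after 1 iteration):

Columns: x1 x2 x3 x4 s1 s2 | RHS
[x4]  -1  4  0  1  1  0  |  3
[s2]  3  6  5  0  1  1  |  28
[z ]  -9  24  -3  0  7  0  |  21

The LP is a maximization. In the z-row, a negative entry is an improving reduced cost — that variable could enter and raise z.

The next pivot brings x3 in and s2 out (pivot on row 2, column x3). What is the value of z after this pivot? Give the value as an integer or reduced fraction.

Minimum ratio for x3: 28/5 = 28/5.
z changes by −(z-row coeff of x3)·ratio = −(-3)·(28/5) = 84/5.
New z = 21 + (84/5) = 189/5.

189/5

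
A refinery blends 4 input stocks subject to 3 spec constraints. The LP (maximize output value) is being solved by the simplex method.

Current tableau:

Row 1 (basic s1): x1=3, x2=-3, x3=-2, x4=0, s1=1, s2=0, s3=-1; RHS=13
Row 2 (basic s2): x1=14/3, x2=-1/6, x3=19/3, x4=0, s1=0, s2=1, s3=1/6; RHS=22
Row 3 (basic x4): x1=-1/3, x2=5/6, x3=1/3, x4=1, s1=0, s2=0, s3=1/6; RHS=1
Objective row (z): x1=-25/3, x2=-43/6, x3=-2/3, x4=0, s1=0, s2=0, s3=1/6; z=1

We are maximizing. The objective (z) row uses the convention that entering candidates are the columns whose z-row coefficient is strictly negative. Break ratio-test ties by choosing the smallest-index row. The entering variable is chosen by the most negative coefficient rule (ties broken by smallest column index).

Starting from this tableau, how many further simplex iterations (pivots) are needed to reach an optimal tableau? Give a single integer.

3

pivot: x1 in, s1 out → z = 334/9
pivot: x2 in, s2 out → z = 3502/81
pivot: s1 in, x4 out → z = 1464/23
No improving column remains; optimal.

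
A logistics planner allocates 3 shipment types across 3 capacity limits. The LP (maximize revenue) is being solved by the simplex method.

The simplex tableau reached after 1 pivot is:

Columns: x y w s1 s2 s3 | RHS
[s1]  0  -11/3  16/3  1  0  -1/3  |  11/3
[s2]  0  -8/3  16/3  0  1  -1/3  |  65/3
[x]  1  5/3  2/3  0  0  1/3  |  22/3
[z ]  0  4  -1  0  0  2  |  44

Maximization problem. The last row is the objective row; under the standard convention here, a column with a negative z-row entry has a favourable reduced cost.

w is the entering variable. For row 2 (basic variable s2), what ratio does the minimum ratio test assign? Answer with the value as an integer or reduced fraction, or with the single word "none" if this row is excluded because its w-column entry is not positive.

Ratio = RHS / (w entry) = (65/3) / (16/3) = 65/16.

65/16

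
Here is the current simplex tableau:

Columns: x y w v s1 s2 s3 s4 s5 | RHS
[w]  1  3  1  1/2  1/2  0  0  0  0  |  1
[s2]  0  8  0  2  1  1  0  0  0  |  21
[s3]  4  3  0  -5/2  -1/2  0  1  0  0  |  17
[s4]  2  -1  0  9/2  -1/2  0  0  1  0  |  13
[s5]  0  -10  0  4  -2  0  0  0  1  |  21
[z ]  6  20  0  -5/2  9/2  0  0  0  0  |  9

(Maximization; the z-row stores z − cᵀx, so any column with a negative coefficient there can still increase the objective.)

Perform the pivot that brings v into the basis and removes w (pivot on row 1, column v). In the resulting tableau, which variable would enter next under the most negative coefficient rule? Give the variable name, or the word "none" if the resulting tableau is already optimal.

none

Pivot element 1/2. New z-row = old z-row − (-5/2)·(row 1/(1/2)).
Updated z-row coefficients: x: 11, y: 35, w: 5, v: 0, s1: 7, s2: 0, s3: 0, s4: 0, s5: 0.
No coefficient is strictly negative; the tableau after this pivot is optimal.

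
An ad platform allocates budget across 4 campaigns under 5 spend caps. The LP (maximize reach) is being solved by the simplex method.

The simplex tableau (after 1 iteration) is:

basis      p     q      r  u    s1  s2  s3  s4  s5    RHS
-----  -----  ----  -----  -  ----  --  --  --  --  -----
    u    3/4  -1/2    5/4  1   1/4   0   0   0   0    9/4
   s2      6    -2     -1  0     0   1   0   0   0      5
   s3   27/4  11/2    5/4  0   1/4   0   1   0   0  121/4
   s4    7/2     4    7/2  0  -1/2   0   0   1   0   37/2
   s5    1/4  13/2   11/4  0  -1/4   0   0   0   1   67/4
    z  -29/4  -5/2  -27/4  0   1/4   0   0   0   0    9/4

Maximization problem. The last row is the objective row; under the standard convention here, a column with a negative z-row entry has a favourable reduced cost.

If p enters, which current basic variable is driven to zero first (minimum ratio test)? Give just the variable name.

Ratios: row 1 (u): (9/4)/(3/4) = 3; row 2 (s2): 5/6 = 5/6; row 3 (s3): (121/4)/(27/4) = 121/27; row 4 (s4): (37/2)/(7/2) = 37/7; row 5 (s5): (67/4)/(1/4) = 67.
Minimum ratio 5/6 is in the s2 row, so s2 leaves.

s2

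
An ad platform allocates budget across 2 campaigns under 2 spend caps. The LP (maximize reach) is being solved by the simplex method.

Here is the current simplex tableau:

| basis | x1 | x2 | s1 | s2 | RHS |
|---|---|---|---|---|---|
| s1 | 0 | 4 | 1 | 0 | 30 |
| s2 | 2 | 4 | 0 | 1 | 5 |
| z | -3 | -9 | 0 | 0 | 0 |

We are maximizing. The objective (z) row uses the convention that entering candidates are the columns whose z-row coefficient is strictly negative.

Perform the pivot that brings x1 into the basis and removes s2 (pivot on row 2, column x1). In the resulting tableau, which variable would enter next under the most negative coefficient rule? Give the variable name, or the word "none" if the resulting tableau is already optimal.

Pivot element 2. New z-row = old z-row − (-3)·(row 2/2).
Updated z-row coefficients: x1: 0, x2: -3, s1: 0, s2: 3/2.
The most negative is -3 in column x2, so x2 would enter next.

x2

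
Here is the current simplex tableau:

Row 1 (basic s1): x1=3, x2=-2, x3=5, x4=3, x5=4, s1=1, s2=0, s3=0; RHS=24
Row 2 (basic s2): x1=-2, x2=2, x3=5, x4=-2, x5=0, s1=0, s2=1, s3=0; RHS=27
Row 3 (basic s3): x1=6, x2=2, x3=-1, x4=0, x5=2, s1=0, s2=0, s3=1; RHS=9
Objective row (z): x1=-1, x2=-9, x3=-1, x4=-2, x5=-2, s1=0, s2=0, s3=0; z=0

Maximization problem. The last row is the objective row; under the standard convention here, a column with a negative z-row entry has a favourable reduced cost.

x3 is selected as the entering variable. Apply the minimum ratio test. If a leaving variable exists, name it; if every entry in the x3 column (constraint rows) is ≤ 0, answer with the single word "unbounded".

Ratios: row 1 (s1): 24/5 = 24/5; row 2 (s2): 27/5 = 27/5; row 3 (s3): entry -1 ≤ 0, skip.
Minimum ratio is in the s1 row, so s1 leaves.

s1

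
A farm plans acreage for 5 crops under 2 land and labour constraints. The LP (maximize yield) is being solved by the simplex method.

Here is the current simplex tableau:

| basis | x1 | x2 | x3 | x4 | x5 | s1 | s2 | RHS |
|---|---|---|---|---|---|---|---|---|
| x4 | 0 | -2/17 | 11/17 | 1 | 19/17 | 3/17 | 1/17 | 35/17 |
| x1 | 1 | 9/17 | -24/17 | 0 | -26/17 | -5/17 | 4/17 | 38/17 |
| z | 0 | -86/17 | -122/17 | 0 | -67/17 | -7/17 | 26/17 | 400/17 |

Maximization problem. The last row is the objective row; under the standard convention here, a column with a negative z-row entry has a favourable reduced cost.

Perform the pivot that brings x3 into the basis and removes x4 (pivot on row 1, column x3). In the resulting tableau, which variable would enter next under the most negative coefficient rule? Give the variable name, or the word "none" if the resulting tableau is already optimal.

Pivot element 11/17. New z-row = old z-row − (-122/17)·(row 1/(11/17)).
Updated z-row coefficients: x1: 0, x2: -70/11, x3: 0, x4: 122/11, x5: 93/11, s1: 17/11, s2: 24/11.
The most negative is -70/11 in column x2, so x2 would enter next.

x2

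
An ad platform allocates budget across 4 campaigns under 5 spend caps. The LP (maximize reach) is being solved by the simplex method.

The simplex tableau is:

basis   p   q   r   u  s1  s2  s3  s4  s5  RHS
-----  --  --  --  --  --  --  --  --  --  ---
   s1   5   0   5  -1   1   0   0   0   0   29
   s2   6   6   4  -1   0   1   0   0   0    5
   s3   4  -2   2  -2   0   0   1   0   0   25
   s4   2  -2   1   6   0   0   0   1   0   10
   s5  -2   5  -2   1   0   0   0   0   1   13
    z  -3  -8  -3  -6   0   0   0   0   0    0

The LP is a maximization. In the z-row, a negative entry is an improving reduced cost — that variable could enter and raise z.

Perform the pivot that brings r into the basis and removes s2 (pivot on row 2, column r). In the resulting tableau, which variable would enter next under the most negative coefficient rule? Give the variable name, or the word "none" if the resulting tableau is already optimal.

u

Pivot element 4. New z-row = old z-row − (-3)·(row 2/4).
Updated z-row coefficients: p: 3/2, q: -7/2, r: 0, u: -27/4, s1: 0, s2: 3/4, s3: 0, s4: 0, s5: 0.
The most negative is -27/4 in column u, so u would enter next.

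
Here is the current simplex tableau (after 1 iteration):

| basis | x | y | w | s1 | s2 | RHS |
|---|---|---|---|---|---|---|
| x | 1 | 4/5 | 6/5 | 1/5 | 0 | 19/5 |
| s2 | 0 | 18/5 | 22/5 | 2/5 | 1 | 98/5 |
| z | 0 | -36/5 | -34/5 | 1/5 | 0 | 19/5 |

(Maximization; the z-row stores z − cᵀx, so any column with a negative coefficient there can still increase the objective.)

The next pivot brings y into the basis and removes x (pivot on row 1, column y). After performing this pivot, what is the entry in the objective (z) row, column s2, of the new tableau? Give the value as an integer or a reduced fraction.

0

Pivot element is row 1, column y: 4/5.
Normalize row 1: new (row 1, s2) = 0/(4/5) = 0.
z-row ← z-row − (-36/5)·(new row 1): 0 − (-36/5)·0 = 0.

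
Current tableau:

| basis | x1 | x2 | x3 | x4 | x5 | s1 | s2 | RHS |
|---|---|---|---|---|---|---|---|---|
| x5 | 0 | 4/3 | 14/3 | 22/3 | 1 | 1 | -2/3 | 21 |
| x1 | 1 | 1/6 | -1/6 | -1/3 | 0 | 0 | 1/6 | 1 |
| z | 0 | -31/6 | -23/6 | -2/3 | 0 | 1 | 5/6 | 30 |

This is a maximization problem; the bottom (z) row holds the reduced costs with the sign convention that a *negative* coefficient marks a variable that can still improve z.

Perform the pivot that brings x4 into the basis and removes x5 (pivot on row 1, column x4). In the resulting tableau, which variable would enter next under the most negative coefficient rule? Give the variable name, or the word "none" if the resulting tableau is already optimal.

x2

Pivot element 22/3. New z-row = old z-row − (-2/3)·(row 1/(22/3)).
Updated z-row coefficients: x1: 0, x2: -111/22, x3: -75/22, x4: 0, x5: 1/11, s1: 12/11, s2: 17/22.
The most negative is -111/22 in column x2, so x2 would enter next.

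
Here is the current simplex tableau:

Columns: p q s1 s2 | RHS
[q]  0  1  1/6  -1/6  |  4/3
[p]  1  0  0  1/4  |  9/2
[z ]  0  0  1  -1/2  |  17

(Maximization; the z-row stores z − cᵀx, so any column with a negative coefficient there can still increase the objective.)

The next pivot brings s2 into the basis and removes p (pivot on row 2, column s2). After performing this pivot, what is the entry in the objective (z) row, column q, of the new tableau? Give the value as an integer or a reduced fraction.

0

Pivot element is row 2, column s2: 1/4.
Normalize row 2: new (row 2, q) = 0/(1/4) = 0.
z-row ← z-row − (-1/2)·(new row 2): 0 − (-1/2)·0 = 0.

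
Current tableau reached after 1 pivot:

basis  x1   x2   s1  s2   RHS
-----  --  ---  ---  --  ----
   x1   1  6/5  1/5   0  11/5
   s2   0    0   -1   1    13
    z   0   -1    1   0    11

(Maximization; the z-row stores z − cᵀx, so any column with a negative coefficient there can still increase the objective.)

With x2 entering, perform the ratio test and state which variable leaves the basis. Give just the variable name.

Ratios: row 1 (x1): (11/5)/(6/5) = 11/6; row 2 (s2): entry 0 ≤ 0, skip.
Minimum ratio 11/6 is in the x1 row, so x1 leaves.

x1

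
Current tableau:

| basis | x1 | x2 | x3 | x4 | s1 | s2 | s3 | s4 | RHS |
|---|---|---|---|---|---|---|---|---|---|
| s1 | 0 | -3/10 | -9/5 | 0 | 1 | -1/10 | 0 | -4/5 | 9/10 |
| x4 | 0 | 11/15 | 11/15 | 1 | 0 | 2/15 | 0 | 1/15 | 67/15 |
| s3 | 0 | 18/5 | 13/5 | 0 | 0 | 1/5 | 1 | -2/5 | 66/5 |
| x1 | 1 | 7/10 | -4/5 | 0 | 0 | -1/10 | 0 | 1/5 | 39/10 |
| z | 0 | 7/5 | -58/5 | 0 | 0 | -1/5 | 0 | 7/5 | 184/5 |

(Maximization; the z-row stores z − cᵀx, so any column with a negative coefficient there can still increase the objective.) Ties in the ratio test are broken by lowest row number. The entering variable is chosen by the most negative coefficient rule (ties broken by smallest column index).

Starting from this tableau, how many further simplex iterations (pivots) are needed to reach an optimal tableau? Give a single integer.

pivot: x3 in, s3 out → z = 1244/13
pivot: s4 in, x4 out → z = 681/7
No improving column remains; optimal.

2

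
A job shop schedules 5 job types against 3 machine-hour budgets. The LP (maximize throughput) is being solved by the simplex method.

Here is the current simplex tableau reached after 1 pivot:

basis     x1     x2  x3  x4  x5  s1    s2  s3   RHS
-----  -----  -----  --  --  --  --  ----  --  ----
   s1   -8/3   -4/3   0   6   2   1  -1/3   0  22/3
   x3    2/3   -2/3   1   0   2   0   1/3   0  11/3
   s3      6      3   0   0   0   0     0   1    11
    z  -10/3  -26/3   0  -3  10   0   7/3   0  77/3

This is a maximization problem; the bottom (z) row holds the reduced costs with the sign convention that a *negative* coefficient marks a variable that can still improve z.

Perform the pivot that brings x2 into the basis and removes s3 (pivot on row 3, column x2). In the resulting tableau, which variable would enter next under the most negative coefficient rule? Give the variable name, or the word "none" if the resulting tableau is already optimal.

Pivot element 3. New z-row = old z-row − (-26/3)·(row 3/3).
Updated z-row coefficients: x1: 14, x2: 0, x3: 0, x4: -3, x5: 10, s1: 0, s2: 7/3, s3: 26/9.
The most negative is -3 in column x4, so x4 would enter next.

x4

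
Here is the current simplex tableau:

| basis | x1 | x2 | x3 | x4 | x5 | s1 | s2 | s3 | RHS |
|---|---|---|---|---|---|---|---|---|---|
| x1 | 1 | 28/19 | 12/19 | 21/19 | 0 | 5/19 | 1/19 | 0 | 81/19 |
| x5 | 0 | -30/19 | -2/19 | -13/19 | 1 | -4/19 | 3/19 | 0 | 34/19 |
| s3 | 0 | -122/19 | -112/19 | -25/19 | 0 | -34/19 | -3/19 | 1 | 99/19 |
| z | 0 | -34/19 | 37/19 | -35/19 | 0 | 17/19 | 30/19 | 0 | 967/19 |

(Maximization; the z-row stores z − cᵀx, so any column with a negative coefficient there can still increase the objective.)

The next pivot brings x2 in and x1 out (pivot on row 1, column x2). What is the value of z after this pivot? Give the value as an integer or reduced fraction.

Minimum ratio for x2: (81/19)/(28/19) = 81/28.
z changes by −(z-row coeff of x2)·ratio = −(-34/19)·(81/28) = 1377/266.
New z = 967/19 + (1377/266) = 785/14.

785/14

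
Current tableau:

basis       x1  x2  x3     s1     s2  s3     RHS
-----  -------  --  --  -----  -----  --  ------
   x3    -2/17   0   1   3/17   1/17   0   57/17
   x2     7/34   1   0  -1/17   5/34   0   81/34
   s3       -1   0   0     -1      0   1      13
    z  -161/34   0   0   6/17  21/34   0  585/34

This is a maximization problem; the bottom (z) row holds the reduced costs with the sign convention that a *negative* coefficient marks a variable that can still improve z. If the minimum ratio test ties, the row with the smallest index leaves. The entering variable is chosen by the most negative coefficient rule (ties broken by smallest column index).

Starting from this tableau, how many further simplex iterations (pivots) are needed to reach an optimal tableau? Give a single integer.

2

pivot: x1 in, x2 out → z = 72
pivot: s1 in, x3 out → z = 105
No improving column remains; optimal.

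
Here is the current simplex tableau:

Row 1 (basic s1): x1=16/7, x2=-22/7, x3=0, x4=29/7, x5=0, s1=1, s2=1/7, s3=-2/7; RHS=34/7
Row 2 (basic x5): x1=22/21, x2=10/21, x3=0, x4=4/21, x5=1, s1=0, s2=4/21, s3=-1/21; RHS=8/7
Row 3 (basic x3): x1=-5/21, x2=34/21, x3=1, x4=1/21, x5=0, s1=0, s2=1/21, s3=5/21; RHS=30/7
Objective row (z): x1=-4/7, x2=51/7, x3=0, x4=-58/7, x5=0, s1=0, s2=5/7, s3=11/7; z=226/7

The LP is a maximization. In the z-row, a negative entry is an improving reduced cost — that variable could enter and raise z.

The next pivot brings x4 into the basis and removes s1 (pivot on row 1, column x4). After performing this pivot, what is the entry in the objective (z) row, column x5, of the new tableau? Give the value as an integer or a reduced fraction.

Pivot element is row 1, column x4: 29/7.
Normalize row 1: new (row 1, x5) = 0/(29/7) = 0.
z-row ← z-row − (-58/7)·(new row 1): 0 − (-58/7)·0 = 0.

0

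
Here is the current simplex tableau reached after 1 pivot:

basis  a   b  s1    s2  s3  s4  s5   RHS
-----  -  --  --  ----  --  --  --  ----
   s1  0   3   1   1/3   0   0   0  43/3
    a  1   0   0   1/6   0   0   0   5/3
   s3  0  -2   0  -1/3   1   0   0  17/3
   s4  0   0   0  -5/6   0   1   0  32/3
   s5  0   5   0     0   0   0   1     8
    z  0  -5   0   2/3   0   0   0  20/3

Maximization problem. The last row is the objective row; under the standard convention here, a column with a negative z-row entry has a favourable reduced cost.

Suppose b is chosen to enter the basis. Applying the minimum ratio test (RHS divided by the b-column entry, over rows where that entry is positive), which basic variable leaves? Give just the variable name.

s5

Ratios: row 1 (s1): (43/3)/3 = 43/9; row 2 (a): entry 0 ≤ 0, skip; row 3 (s3): entry -2 ≤ 0, skip; row 4 (s4): entry 0 ≤ 0, skip; row 5 (s5): 8/5 = 8/5.
Minimum ratio 8/5 is in the s5 row, so s5 leaves.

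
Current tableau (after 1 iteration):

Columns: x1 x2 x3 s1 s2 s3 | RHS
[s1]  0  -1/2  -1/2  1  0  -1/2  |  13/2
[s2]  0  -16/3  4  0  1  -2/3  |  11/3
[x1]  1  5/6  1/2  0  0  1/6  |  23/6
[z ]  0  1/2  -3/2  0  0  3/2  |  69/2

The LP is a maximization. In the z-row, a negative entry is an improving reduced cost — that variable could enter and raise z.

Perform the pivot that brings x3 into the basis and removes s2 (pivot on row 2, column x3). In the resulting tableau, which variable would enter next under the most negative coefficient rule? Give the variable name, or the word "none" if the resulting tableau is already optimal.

x2

Pivot element 4. New z-row = old z-row − (-3/2)·(row 2/4).
Updated z-row coefficients: x1: 0, x2: -3/2, x3: 0, s1: 0, s2: 3/8, s3: 5/4.
The most negative is -3/2 in column x2, so x2 would enter next.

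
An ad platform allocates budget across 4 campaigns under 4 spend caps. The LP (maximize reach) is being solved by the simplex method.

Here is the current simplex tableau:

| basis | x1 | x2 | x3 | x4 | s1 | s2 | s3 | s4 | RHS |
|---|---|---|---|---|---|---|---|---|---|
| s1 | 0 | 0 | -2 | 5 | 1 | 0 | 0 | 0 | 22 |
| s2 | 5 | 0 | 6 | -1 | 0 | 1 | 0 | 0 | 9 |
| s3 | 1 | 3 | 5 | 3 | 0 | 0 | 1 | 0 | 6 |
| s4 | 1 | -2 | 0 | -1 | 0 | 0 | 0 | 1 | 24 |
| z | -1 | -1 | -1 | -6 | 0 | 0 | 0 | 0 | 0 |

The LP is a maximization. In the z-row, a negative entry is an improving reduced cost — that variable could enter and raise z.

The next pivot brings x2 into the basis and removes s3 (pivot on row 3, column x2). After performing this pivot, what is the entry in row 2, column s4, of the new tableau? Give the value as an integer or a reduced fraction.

Pivot element is row 3, column x2: 3.
Normalize row 3: new (row 3, s4) = 0/3 = 0.
row 2 ← row 2 − 0·(new row 3): 0 − 0·0 = 0.

0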